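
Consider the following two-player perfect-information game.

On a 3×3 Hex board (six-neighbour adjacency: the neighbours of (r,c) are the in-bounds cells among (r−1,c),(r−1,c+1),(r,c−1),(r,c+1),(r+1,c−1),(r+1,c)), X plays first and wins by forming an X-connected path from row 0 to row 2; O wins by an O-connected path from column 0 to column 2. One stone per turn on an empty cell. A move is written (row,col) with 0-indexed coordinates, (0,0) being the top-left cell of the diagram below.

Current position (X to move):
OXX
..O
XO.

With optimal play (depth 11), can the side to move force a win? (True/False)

p1 X@[OXX/..O/XO.]: (1,0)[OXX/X.O/XO.]+1* (1,1)[OXX/.XO/XO.]+1 (2,2)[OXX/..O/XOX]+1
p2 O@[OXX/X.O/XO.] terminal -1; root [OXX/..O/XO.] d11

X winning at [OXX/..O/XO.]: True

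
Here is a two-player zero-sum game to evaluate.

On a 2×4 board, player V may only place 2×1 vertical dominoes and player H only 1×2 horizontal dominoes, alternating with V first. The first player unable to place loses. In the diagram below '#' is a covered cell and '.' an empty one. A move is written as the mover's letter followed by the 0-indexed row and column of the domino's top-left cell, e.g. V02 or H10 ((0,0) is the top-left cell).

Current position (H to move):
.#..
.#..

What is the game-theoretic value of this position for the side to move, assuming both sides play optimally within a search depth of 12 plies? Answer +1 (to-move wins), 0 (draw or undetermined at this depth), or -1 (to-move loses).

value(.#../.#.., H) = +1

[.#../.#..] H move#1: H02:+1/.###/.#..*, H12:+1/.#../.###
[.###/.#..] V move#2: V00:-1/####/##..*
[####/##..] H move#3: H12:+1/####/####*
[####/####] end (terminal -1, V#4); searched .#../.#.. to 12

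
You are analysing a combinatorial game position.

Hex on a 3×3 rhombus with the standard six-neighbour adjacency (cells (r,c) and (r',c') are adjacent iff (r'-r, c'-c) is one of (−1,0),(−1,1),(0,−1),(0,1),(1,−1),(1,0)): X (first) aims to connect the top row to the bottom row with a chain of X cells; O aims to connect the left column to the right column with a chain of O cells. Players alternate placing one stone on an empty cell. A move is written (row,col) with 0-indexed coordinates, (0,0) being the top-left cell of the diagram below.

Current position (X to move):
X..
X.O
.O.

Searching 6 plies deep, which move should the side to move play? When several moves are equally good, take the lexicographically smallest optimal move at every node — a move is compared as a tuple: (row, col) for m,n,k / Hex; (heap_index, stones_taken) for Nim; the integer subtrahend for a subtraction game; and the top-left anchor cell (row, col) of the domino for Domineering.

[X../X.O/.O.] X move#1: (0,1):-1/XX./X.O/.O., (0,2):-1/X.X/X.O/.O., (1,1):-1/X../XXO/.O., (2,0):+1/X../X.O/XO.*, (2,2):-1/X../X.O/.OX
[X../X.O/XO.] end (terminal -1, O#2); searched X../X.O/.O. to 6

X's best at [X../X.O/.O.]: (2,0)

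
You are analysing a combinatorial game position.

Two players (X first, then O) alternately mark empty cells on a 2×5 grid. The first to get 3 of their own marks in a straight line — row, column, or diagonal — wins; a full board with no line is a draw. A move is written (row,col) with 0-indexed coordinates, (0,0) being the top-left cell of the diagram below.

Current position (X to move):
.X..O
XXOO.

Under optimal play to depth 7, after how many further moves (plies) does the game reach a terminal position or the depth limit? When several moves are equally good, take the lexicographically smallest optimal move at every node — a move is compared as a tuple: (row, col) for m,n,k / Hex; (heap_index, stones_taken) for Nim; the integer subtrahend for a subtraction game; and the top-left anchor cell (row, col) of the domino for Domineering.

ply 1, X at .X..O/XXOO. | (0,0)=-1→XX..O/XXOO.; (0,2)=-1→.XX.O/XXOO.; (0,3)=-1→.X.XO/XXOO.; (1,4)=+0→.X..O/XXOOX*
ply 2, O at .X..O/XXOOX | (0,0)=+0→OX..O/XXOOX*; (0,2)=+0→.XO.O/XXOOX; (0,3)=+0→.X.OO/XXOOX
ply 3, X at OX..O/XXOOX | (0,2)=+0→OXX.O/XXOOX*; (0,3)=+0→OX.XO/XXOOX
ply 4, O at OXX.O/XXOOX | (0,3)=+0→OXXOO/XXOOX*
ply 5: OXXOO/XXOOX is terminal +0 (X); from .X..O/XXOO. depth 7

PV length from [.X..O/XXOO.]: 4 plies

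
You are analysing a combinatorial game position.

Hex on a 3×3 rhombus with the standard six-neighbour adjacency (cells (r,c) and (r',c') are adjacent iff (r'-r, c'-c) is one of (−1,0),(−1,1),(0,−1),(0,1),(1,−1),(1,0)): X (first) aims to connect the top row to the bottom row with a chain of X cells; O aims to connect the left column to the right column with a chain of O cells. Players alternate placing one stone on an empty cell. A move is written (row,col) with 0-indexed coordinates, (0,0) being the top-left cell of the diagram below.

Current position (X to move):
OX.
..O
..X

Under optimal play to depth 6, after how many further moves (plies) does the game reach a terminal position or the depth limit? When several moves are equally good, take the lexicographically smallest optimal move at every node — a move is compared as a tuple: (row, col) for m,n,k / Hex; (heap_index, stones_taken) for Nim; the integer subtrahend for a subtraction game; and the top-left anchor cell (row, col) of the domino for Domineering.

[OX./..O/..X] X move#1: (0,2):-1/OXX/..O/..X, (1,0):-1/OX./X.O/..X, (1,1):+1/OX./.XO/..X*, (2,0):+1/OX./..O/X.X, (2,1):-1/OX./..O/.XX
[OX./.XO/..X] O move#2: (0,2):-1/OXO/.XO/..X*, (1,0):-1/OX./OXO/..X, (2,0):-1/OX./.XO/O.X, (2,1):-1/OX./.XO/.OX
[OXO/.XO/..X] X move#3: (1,0):+1/OXO/XXO/..X*, (2,0):+1/OXO/.XO/X.X, (2,1):+1/OXO/.XO/.XX
[OXO/XXO/..X] O move#4: (2,0):-1/OXO/XXO/O.X*, (2,1):-1/OXO/XXO/.OX
[OXO/XXO/O.X] X move#5: (2,1):+1/OXO/XXO/OXX*
[OXO/XXO/OXX] end (terminal -1, O#6); searched OX./..O/..X to 6

PV length from [OX./..O/..X]: 5 plies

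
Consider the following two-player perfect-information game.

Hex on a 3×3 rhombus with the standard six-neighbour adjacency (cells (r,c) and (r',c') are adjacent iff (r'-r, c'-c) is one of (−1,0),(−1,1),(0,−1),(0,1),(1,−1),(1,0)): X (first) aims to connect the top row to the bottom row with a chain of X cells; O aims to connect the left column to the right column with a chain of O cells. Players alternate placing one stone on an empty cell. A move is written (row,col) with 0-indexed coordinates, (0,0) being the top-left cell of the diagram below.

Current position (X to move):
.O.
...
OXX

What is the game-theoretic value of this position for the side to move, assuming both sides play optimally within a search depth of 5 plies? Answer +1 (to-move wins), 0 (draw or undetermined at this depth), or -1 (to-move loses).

[.O./.../OXX] X move#1: (0,0):-1/XO./.../OXX, (0,2):+1/.OX/.../OXX*, (1,0):-1/.O./X../OXX, (1,1):-1/.O./.X./OXX, (1,2):-1/.O./..X/OXX
[.OX/.../OXX] O move#2: (0,0):-1/OOX/.../OXX*, (1,0):-1/.OX/O../OXX, (1,1):-1/.OX/.O./OXX, (1,2):-1/.OX/..O/OXX
[OOX/.../OXX] X move#3: (1,0):+1/OOX/X../OXX*, (1,1):+1/OOX/.X./OXX, (1,2):+1/OOX/..X/OXX
[OOX/X../OXX] O move#4: (1,1):-1/OOX/XO./OXX*, (1,2):-1/OOX/X.O/OXX
[OOX/XO./OXX] X move#5: (1,2):+1/OOX/XOX/OXX*
[OOX/XOX/OXX] end (terminal -1, O#6); searched .O./.../OXX to 5

value(.O./.../OXX, X) = +1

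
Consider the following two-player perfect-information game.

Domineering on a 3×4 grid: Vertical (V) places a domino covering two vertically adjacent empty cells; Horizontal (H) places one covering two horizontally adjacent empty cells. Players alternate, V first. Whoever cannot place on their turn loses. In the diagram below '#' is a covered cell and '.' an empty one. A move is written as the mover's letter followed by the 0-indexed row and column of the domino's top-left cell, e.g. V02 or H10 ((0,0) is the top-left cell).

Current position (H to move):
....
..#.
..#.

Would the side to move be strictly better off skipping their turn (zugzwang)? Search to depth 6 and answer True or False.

zugzwang(..../..#./..#., H) = False

[..../..#./..#.] H move#1: H00:-1/##../..#./..#., H01:-1/.##./..#./..#., H02:-1/..##/..#./..#., H10:+1/..../###./..#.*, H20:-1/..../..#./###.
[..../###./..#.] V move#2: V03:-1/...#/####/..#.*, V13:-1/..../####/..##
[...#/####/..#.] H move#3: H00:+1/##.#/####/..#.*, H01:+1/.###/####/..#., H20:+1/...#/####/###.
[##.#/####/..#.] end (terminal -1, V#4); searched ..../..#./..#. to 6
pass branch (V moves first from the same position):
  | [..../..#./..#.] V move#1: V00:+1/#.../#.#./..#.*, V01:+1/.#../.##./..#., V03:-1/...#/..##/..#., V10:+1/..../#.#./#.#., V11:+1/..../.##./.##., V13:-1/..../..##/..##
  | [#.../#.#./..#.] H move#2: H01:-1/###./#.#./..#.*, H02:-1/#.##/#.#./..#., H20:-1/#.../#.#./###.
  | [###./#.#./..#.] V move#3: V03:-1/####/#.##/..#., V11:+1/###./###./.##.*, V13:-1/###./#.##/..##
  | [###./###./.##.] end (terminal -1, H#4); searched ..../..#./..#. to 6
H moving scores +1; H passing scores -1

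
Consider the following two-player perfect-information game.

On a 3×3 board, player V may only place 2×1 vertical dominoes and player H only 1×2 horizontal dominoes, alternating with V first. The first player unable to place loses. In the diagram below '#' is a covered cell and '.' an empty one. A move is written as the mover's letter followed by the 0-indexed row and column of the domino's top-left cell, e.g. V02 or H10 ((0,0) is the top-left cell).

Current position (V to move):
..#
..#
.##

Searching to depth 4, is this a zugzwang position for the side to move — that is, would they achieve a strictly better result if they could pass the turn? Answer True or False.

zugzwang(..#/..#/.##, V) = False

ply 1, V at ..#/..#/.## | V00=+1→#.#/#.#/.##*; V01=+1→.##/.##/.##; V10=-1→..#/#.#/###
ply 2: #.#/#.#/.## is terminal -1 (H); from ..#/..#/.## depth 4
suppose V passes — search the same position with H to move:
pass> ply 1, H at ..#/..#/.## | H00=-1→###/..#/.##; H10=+1→..#/###/.##*
pass> ply 2: ..#/###/.## is terminal -1 (V); from ..#/..#/.## depth 4
for V: play +1, pass -1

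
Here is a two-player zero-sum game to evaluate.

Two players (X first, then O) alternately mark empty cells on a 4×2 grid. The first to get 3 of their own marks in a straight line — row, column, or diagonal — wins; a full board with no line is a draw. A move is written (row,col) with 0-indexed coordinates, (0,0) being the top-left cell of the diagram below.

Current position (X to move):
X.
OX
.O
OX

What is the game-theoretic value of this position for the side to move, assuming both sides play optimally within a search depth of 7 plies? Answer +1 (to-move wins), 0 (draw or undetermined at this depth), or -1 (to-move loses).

value(X./OX/.O/OX, X) = 0

ply 1, X at X./OX/.O/OX | (0,1)=-1→XX/OX/.O/OX; (2,0)=+0→X./OX/XO/OX*
ply 2, O at X./OX/XO/OX | (0,1)=+0→XO/OX/XO/OX*
ply 3: XO/OX/XO/OX is terminal +0 (X); from X./OX/.O/OX depth 7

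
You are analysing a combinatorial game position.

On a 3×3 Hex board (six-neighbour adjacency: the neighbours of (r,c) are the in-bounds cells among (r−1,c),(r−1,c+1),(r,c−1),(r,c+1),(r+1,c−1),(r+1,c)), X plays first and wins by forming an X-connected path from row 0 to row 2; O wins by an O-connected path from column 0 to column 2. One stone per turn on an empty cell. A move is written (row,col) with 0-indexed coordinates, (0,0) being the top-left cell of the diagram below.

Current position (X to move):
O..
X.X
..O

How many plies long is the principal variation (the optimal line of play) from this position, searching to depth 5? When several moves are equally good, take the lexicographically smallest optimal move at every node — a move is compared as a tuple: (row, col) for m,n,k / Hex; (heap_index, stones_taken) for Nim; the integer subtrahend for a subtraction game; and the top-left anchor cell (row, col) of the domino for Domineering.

PV length from [O../X.X/..O]: 5 plies

ply 1, X at O../X.X/..O | (0,1)=+1→OX./X.X/..O*; (0,2)=+1→O.X/X.X/..O; (1,1)=+1→O../XXX/..O; (2,0)=+1→O../X.X/X.O; (2,1)=+1→O../X.X/.XO
ply 2, O at OX./X.X/..O | (0,2)=-1→OXO/X.X/..O*; (1,1)=-1→OX./XOX/..O; (2,0)=-1→OX./X.X/O.O; (2,1)=-1→OX./X.X/.OO
ply 3, X at OXO/X.X/..O | (1,1)=+1→OXO/XXX/..O*; (2,0)=+1→OXO/X.X/X.O; (2,1)=+1→OXO/X.X/.XO
ply 4, O at OXO/XXX/..O | (2,0)=-1→OXO/XXX/O.O*; (2,1)=-1→OXO/XXX/.OO
ply 5, X at OXO/XXX/O.O | (2,1)=+1→OXO/XXX/OXO*
ply 6: OXO/XXX/OXO is terminal -1 (O); from O../X.X/..O depth 5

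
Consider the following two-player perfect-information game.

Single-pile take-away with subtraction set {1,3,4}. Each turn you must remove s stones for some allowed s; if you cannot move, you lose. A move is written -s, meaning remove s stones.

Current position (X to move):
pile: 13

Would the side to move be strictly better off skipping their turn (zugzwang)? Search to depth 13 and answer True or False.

zugzwang(13, X) = False

[13] X move#1: -1:-1/12, -3:-1/10, -4:+1/9*
[9] O move#2: -1:-1/8*, -3:-1/6, -4:-1/5
[8] X move#3: -1:+1/7*, -3:-1/5, -4:-1/4
[7] O move#4: -1:-1/6*, -3:-1/4, -4:-1/3
[6] X move#5: -1:-1/5, -3:-1/3, -4:+1/2*
[2] O move#6: -1:-1/1*
[1] X move#7: -1:+1/0*
[0] end (terminal -1, O#8); searched 13 to 13
suppose X passes — search the same position with O to move:
pass> [13] O move#1: -1:-1/12, -3:-1/10, -4:+1/9*
pass> [9] X move#2: -1:-1/8*, -3:-1/6, -4:-1/5
pass> [8] O move#3: -1:+1/7*, -3:-1/5, -4:-1/4
pass> [7] X move#4: -1:-1/6*, -3:-1/4, -4:-1/3
pass> [6] O move#5: -1:-1/5, -3:-1/3, -4:+1/2*
pass> [2] X move#6: -1:-1/1*
pass> [1] O move#7: -1:+1/0*
pass> [0] end (terminal -1, X#8); searched 13 to 13
for X: play +1, pass -1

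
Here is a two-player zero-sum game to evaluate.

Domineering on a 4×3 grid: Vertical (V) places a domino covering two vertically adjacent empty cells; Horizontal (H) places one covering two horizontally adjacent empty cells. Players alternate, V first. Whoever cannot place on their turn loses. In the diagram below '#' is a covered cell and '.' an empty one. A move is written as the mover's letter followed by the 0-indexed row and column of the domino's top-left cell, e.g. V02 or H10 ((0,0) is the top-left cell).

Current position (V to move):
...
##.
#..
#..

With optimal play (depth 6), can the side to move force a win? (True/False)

[.../##./#../#..] V move#1: V02:-1/..#/###/#../#.., V12:-1/.../###/#.#/#.., V21:+1/.../##./##./##.*, V22:+1/.../##./#.#/#.#
[.../##./##./##.] H move#2: H00:-1/##./##./##./##.*, H01:-1/.##/##./##./##.
[##./##./##./##.] V move#3: V02:+1/###/###/##./##.*, V12:+1/##./###/###/##., V22:+1/##./##./###/###
[###/###/##./##.] end (terminal -1, H#4); searched .../##./#../#.. to 6

V winning at [.../##./#../#..]: True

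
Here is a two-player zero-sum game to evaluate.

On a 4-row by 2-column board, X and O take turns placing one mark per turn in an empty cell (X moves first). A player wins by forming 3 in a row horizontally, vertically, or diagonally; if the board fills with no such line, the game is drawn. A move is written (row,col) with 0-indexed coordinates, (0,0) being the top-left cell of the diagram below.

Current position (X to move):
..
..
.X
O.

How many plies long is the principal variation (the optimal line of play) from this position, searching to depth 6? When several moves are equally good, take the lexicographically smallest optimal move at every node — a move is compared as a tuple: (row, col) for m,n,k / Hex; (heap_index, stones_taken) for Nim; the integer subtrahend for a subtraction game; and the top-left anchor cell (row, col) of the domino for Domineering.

[../../.X/O.] X move#1: (0,0):+0/X./../.X/O., (0,1):+0/.X/../.X/O., (1,0):+0/../X./.X/O., (1,1):+1/../.X/.X/O.*, (2,0):+0/../../XX/O., (3,1):+0/../../.X/OX
[../.X/.X/O.] O move#2: (0,0):-1/O./.X/.X/O.*, (0,1):-1/.O/.X/.X/O., (1,0):-1/../OX/.X/O., (2,0):-1/../.X/OX/O., (3,1):-1/../.X/.X/OO
[O./.X/.X/O.] X move#3: (0,1):+1/OX/.X/.X/O.*, (1,0):+1/O./XX/.X/O., (2,0):+1/O./.X/XX/O., (3,1):+1/O./.X/.X/OX
[OX/.X/.X/O.] end (terminal -1, O#4); searched ../../.X/O. to 6

PV length from [../../.X/O.]: 3 plies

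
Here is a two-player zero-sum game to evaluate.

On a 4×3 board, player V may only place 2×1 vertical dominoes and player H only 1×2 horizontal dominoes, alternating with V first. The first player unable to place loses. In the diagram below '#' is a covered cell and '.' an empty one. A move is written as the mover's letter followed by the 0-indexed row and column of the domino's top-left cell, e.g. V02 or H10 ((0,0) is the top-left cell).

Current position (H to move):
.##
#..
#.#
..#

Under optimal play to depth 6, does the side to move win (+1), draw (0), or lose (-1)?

p1 H@[.##/#../#.#/..#]: H11[.##/###/#.#/..#]-1* H30[.##/#../#.#/###]-1
p2 V@[.##/###/#.#/..#]: V21[.##/###/###/.##]+1*
p3 H@[.##/###/###/.##] terminal -1; root [.##/#../#.#/..#] d6

value(.##/#../#.#/..#, H) = -1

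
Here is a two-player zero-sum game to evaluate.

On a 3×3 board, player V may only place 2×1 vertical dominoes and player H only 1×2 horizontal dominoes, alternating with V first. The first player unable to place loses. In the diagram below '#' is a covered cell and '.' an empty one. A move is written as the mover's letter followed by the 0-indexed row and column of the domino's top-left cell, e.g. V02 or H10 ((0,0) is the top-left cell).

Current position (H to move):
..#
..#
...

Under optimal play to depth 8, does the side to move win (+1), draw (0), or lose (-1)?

ply 1, H at ..#/..#/... | H00=-1→###/..#/...; H10=+1→..#/###/...*; H20=-1→..#/..#/##.; H21=-1→..#/..#/.##
ply 2: ..#/###/... is terminal -1 (V); from ..#/..#/... depth 8

value(..#/..#/..., H) = +1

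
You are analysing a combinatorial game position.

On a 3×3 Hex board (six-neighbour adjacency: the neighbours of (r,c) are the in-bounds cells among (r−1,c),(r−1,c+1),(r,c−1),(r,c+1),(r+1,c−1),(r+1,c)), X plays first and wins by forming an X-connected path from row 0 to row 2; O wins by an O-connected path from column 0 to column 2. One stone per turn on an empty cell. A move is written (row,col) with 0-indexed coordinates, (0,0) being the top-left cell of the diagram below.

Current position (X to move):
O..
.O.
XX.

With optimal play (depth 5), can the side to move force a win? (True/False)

[O../.O./XX.] X move#1: (0,1):-1/OX./.O./XX.*, (0,2):-1/O.X/.O./XX., (1,0):-1/O../XO./XX., (1,2):-1/O../.OX/XX., (2,2):-1/O../.O./XXX
[OX./.O./XX.] O move#2: (0,2):-1/OXO/.O./XX., (1,0):+1/OX./OO./XX.*, (1,2):-1/OX./.OO/XX., (2,2):-1/OX./.O./XXO
[OX./OO./XX.] X move#3: (0,2):-1/OXX/OO./XX.*, (1,2):-1/OX./OOX/XX., (2,2):-1/OX./OO./XXX
[OXX/OO./XX.] O move#4: (1,2):+1/OXX/OOO/XX.*, (2,2):-1/OXX/OO./XXO
[OXX/OOO/XX.] end (terminal -1, X#5); searched O../.O./XX. to 5

X winning at [O../.O./XX.]: False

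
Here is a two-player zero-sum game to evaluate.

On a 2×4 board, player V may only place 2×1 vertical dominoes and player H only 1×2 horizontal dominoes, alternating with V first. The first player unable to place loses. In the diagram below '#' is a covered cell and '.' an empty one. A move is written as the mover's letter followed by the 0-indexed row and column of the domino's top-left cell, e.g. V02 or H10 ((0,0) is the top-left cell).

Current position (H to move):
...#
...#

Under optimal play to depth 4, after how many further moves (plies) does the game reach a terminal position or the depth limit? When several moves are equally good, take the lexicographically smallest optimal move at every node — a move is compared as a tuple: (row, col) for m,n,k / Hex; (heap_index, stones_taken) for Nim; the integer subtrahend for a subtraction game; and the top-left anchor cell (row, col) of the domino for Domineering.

[...#/...#] H move#1: H00:+1/##.#/...#*, H01:+1/.###/...#, H10:+1/...#/##.#, H11:+1/...#/.###
[##.#/...#] V move#2: V02:-1/####/..##*
[####/..##] H move#3: H10:+1/####/####*
[####/####] end (terminal -1, V#4); searched ...#/...# to 4

PV length from [...#/...#]: 3 plies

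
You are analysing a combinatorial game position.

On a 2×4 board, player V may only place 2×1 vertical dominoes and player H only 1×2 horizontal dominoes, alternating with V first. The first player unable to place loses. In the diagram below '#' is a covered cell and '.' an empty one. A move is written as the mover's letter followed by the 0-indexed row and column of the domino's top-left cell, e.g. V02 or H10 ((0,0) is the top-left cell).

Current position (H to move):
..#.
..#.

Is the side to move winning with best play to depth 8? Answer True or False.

H winning at [..#./..#.]: True

[..#./..#.] H move#1: H00:+1/###./..#.*, H10:+1/..#./###.
[###./..#.] V move#2: V03:-1/####/..##*
[####/..##] H move#3: H10:+1/####/####*
[####/####] end (terminal -1, V#4); searched ..#./..#. to 8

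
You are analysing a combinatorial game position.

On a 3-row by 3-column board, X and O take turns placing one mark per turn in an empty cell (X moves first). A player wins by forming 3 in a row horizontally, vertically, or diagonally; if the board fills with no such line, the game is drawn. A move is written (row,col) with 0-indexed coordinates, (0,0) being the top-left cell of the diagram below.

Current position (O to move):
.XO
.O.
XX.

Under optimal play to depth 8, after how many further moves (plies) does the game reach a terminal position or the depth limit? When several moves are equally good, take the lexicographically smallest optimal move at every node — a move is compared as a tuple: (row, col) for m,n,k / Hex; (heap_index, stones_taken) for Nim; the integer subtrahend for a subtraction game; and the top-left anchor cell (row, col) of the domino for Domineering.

ply 1, O at .XO/.O./XX. | (0,0)=-1→OXO/.O./XX.; (1,0)=-1→.XO/OO./XX.; (1,2)=-1→.XO/.OO/XX.; (2,2)=+1→.XO/.O./XXO*
ply 2, X at .XO/.O./XXO | (0,0)=-1→XXO/.O./XXO*; (1,0)=-1→.XO/XO./XXO; (1,2)=-1→.XO/.OX/XXO
ply 3, O at XXO/.O./XXO | (1,0)=+0→XXO/OO./XXO; (1,2)=+1→XXO/.OO/XXO*
ply 4: XXO/.OO/XXO is terminal -1 (X); from .XO/.O./XX. depth 8

PV length from [.XO/.O./XX.]: 3 plies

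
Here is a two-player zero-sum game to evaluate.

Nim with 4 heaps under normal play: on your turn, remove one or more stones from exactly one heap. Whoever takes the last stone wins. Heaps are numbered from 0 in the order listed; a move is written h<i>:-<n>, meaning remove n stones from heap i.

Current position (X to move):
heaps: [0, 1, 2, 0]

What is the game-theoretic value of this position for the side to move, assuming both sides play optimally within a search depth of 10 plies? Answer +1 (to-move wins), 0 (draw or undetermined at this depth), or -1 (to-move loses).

p1 X@[(0,1,2,0)]: h1:-1[(0,0,2,0)]-1 h2:-1[(0,1,1,0)]+1* h2:-2[(0,1,0,0)]-1
p2 O@[(0,1,1,0)]: h1:-1[(0,0,1,0)]-1* h2:-1[(0,1,0,0)]-1
p3 X@[(0,0,1,0)]: h2:-1[(0,0,0,0)]+1*
p4 O@[(0,0,0,0)] terminal -1; root [(0,1,2,0)] d10

value((0,1,2,0), X) = +1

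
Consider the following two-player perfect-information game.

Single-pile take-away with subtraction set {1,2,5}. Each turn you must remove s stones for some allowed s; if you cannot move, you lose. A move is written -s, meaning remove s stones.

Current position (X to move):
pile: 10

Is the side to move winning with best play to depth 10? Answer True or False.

ply 1, X at 10 | -1=+1→9*; -2=-1→8; -5=-1→5
ply 2, O at 9 | -1=-1→8*; -2=-1→7; -5=-1→4
ply 3, X at 8 | -1=-1→7; -2=+1→6*; -5=+1→3
ply 4, O at 6 | -1=-1→5*; -2=-1→4; -5=-1→1
ply 5, X at 5 | -1=-1→4; -2=+1→3*; -5=+1→0
ply 6, O at 3 | -1=-1→2*; -2=-1→1
ply 7, X at 2 | -1=-1→1; -2=+1→0*
ply 8: 0 is terminal -1 (O); from 10 depth 10

X winning at [10]: True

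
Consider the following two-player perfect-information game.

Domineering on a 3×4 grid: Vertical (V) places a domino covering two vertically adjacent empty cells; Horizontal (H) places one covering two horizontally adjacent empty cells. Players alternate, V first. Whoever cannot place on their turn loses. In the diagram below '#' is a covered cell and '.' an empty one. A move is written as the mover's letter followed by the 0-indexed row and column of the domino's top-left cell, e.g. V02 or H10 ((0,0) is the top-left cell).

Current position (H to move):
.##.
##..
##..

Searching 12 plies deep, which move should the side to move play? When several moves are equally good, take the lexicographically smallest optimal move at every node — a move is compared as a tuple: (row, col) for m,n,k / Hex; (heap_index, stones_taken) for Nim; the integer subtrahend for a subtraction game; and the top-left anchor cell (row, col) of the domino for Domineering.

H's best at [.##./##../##..]: H12

p1 H@[.##./##../##..]: H12[.##./####/##..]+1* H22[.##./##../####]-1
p2 V@[.##./####/##..] terminal -1; root [.##./##../##..] d12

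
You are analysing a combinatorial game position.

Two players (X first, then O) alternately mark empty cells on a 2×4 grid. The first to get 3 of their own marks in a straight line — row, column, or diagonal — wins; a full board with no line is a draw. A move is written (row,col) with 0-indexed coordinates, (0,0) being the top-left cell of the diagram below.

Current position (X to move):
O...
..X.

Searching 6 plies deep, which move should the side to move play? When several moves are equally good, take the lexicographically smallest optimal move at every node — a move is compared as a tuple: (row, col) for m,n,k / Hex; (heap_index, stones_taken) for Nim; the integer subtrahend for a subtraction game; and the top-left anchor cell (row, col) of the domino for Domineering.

p1 X@[O.../..X.]: (0,1)[OX../..X.]+0 (0,2)[O.X./..X.]+0 (0,3)[O..X/..X.]+0 (1,0)[O.../X.X.]+0 (1,1)[O.../.XX.]+1* (1,3)[O.../..XX]+0
p2 O@[O.../.XX.]: (0,1)[OO../.XX.]-1* (0,2)[O.O./.XX.]-1 (0,3)[O..O/.XX.]-1 (1,0)[O.../OXX.]-1 (1,3)[O.../.XXO]-1
p3 X@[OO../.XX.]: (0,2)[OOX./.XX.]+1* (0,3)[OO.X/.XX.]-1 (1,0)[OO../XXX.]+1 (1,3)[OO../.XXX]+1
p4 O@[OOX./.XX.]: (0,3)[OOXO/.XX.]-1* (1,0)[OOX./OXX.]-1 (1,3)[OOX./.XXO]-1
p5 X@[OOXO/.XX.]: (1,0)[OOXO/XXX.]+1* (1,3)[OOXO/.XXX]+1
p6 O@[OOXO/XXX.] terminal -1; root [O.../..X.] d6

X's best at [O.../..X.]: (1,1)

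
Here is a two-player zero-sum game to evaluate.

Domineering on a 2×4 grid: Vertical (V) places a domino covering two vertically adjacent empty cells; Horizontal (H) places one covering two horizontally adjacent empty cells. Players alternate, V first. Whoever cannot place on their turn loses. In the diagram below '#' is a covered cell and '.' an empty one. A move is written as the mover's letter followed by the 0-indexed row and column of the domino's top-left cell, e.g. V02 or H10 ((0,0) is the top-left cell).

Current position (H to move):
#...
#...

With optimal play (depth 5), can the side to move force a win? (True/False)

[#.../#...] H move#1: H01:+1/###./#...*, H02:+1/#.##/#..., H11:+1/#.../###., H12:+1/#.../#.##
[###./#...] V move#2: V03:-1/####/#..#*
[####/#..#] H move#3: H11:+1/####/####*
[####/####] end (terminal -1, V#4); searched #.../#... to 5

H winning at [#.../#...]: True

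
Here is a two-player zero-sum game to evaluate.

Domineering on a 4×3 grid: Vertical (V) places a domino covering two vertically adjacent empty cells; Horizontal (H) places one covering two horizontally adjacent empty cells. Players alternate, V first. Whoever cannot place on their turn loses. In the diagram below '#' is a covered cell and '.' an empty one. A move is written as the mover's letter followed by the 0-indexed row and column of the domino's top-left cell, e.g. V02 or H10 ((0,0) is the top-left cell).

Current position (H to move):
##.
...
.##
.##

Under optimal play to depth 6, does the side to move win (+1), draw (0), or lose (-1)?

value(##./.../.##/.##, H) = -1

ply 1, H at ##./.../.##/.## | H10=-1→##./##./.##/.##*; H11=-1→##./.##/.##/.##
ply 2, V at ##./##./.##/.## | V02=+1→###/###/.##/.##*; V20=+1→##./##./###/###
ply 3: ###/###/.##/.## is terminal -1 (H); from ##./.../.##/.## depth 6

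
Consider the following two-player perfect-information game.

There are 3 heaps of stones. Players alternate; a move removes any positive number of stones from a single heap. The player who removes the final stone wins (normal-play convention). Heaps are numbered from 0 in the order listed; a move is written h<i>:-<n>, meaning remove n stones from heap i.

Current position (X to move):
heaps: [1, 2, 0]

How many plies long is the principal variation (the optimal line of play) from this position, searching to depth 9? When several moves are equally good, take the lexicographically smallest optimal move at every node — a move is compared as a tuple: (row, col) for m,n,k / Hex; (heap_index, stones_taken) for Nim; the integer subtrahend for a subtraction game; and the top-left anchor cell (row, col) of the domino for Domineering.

p1 X@[(1,2,0)]: h0:-1[(0,2,0)]-1 h1:-1[(1,1,0)]+1* h1:-2[(1,0,0)]-1
p2 O@[(1,1,0)]: h0:-1[(0,1,0)]-1* h1:-1[(1,0,0)]-1
p3 X@[(0,1,0)]: h1:-1[(0,0,0)]+1*
p4 O@[(0,0,0)] terminal -1; root [(1,2,0)] d9

PV length from [(1,2,0)]: 3 plies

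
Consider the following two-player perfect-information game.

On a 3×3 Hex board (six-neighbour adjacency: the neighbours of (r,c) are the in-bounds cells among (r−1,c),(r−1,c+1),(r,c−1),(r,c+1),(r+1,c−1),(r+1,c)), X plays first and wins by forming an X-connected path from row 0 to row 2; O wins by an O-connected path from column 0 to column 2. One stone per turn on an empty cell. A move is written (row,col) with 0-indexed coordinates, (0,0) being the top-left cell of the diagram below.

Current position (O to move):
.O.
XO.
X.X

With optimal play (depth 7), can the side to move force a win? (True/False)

[.O./XO./X.X] O move#1: (0,0):+1/OO./XO./X.X*, (0,2):-1/.OO/XO./X.X, (1,2):-1/.O./XOO/X.X, (2,1):-1/.O./XO./XOX
[OO./XO./X.X] X move#2: (0,2):-1/OOX/XO./X.X*, (1,2):-1/OO./XOX/X.X, (2,1):-1/OO./XO./XXX
[OOX/XO./X.X] O move#3: (1,2):+1/OOX/XOO/X.X*, (2,1):-1/OOX/XO./XOX
[OOX/XOO/X.X] end (terminal -1, X#4); searched .O./XO./X.X to 7

O winning at [.O./XO./X.X]: True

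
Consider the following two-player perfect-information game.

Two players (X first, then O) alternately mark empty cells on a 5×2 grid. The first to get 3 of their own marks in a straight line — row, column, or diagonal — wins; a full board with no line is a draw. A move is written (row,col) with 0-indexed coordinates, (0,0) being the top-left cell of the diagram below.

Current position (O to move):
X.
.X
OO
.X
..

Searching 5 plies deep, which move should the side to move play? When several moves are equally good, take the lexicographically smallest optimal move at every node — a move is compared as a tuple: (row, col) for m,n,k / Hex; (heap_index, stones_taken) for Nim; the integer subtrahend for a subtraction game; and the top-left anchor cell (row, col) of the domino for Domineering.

O's best at [X./.X/OO/.X/..]: (3,0)

ply 1, O at X./.X/OO/.X/.. | (0,1)=+0→XO/.X/OO/.X/..; (1,0)=+0→X./OX/OO/.X/..; (3,0)=+1→X./.X/OO/OX/..*; (4,0)=+0→X./.X/OO/.X/O.; (4,1)=+0→X./.X/OO/.X/.O
ply 2, X at X./.X/OO/OX/.. | (0,1)=-1→XX/.X/OO/OX/..*; (1,0)=-1→X./XX/OO/OX/..; (4,0)=-1→X./.X/OO/OX/X.; (4,1)=-1→X./.X/OO/OX/.X
ply 3, O at XX/.X/OO/OX/.. | (1,0)=+1→XX/OX/OO/OX/..*; (4,0)=+1→XX/.X/OO/OX/O.; (4,1)=+1→XX/.X/OO/OX/.O
ply 4: XX/OX/OO/OX/.. is terminal -1 (X); from X./.X/OO/.X/.. depth 5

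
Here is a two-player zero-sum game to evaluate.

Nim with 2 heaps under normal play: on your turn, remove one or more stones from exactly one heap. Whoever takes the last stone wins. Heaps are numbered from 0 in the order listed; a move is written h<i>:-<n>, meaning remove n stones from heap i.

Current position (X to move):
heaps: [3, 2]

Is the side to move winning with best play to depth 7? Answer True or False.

ply 1, X at (3,2) | h0:-1=+1→(2,2)*; h0:-2=-1→(1,2); h0:-3=-1→(0,2); h1:-1=-1→(3,1); h1:-2=-1→(3,0)
ply 2, O at (2,2) | h0:-1=-1→(1,2)*; h0:-2=-1→(0,2); h1:-1=-1→(2,1); h1:-2=-1→(2,0)
ply 3, X at (1,2) | h0:-1=-1→(0,2); h1:-1=+1→(1,1)*; h1:-2=-1→(1,0)
ply 4, O at (1,1) | h0:-1=-1→(0,1)*; h1:-1=-1→(1,0)
ply 5, X at (0,1) | h1:-1=+1→(0,0)*
ply 6: (0,0) is terminal -1 (O); from (3,2) depth 7

X winning at [(3,2)]: True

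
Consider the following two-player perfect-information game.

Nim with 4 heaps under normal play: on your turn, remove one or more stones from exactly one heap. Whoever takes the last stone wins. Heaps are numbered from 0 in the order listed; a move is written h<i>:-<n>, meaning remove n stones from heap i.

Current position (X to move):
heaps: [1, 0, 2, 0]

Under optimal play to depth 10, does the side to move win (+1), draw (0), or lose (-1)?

value((1,0,2,0), X) = +1

ply 1, X at (1,0,2,0) | h0:-1=-1→(0,0,2,0); h2:-1=+1→(1,0,1,0)*; h2:-2=-1→(1,0,0,0)
ply 2, O at (1,0,1,0) | h0:-1=-1→(0,0,1,0)*; h2:-1=-1→(1,0,0,0)
ply 3, X at (0,0,1,0) | h2:-1=+1→(0,0,0,0)*
ply 4: (0,0,0,0) is terminal -1 (O); from (1,0,2,0) depth 10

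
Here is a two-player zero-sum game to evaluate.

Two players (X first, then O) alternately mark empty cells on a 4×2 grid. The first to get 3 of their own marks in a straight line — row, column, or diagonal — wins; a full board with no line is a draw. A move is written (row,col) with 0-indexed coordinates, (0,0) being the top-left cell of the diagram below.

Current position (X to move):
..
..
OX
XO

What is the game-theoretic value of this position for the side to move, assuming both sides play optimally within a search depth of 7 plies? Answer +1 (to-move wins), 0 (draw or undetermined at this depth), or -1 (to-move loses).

value(../../OX/XO, X) = 0

p1 X@[../../OX/XO]: (0,0)[X./../OX/XO]+0* (0,1)[.X/../OX/XO]+0 (1,0)[../X./OX/XO]+0 (1,1)[../.X/OX/XO]+0
p2 O@[X./../OX/XO]: (0,1)[XO/../OX/XO]+0* (1,0)[X./O./OX/XO]+0 (1,1)[X./.O/OX/XO]+0
p3 X@[XO/../OX/XO]: (1,0)[XO/X./OX/XO]+0* (1,1)[XO/.X/OX/XO]+0
p4 O@[XO/X./OX/XO]: (1,1)[XO/XO/OX/XO]+0*
p5 X@[XO/XO/OX/XO] terminal +0; root [../../OX/XO] d7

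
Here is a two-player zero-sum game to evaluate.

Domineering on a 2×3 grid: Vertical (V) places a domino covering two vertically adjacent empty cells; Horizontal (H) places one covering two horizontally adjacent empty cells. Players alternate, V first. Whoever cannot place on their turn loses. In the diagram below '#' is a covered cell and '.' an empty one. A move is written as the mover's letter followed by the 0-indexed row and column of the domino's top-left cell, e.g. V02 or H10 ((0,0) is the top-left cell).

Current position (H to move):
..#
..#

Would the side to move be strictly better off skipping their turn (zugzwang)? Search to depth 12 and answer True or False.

p1 H@[..#/..#]: H00[###/..#]+1* H10[..#/###]+1
p2 V@[###/..#] terminal -1; root [..#/..#] d12
suppose H passes — search the same position with V to move:
pass> p1 V@[..#/..#]: V00[#.#/#.#]+1* V01[.##/.##]+1
pass> p2 H@[#.#/#.#] terminal -1; root [..#/..#] d12
for H: play +1, pass -1

zugzwang(..#/..#, H) = False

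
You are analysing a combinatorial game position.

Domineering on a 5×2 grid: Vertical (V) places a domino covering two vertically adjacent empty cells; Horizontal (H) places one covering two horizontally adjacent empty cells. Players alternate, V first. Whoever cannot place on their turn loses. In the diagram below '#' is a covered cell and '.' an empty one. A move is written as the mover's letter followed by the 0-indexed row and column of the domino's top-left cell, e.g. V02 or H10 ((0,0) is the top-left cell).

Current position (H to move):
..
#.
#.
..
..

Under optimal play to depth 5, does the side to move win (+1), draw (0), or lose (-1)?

value(../#./#./../.., H) = +1

[../#./#./../..] H move#1: H00:-1/##/#./#./../.., H30:+1/../#./#./##/..*, H40:+1/../#./#./../##
[../#./#./##/..] V move#2: V01:-1/.#/##/#./##/..*, V11:-1/../##/##/##/..
[.#/##/#./##/..] H move#3: H40:+1/.#/##/#./##/##*
[.#/##/#./##/##] end (terminal -1, V#4); searched ../#./#./../.. to 5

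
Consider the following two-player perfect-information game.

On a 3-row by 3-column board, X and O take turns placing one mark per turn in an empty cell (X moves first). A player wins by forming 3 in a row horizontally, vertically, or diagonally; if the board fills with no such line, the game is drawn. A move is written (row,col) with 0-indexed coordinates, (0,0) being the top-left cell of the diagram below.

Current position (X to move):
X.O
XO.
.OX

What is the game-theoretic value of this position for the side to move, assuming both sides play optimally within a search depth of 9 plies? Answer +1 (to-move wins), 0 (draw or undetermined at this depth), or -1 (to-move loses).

value(X.O/XO./.OX, X) = +1

[X.O/XO./.OX] X move#1: (0,1):-1/XXO/XO./.OX, (1,2):-1/X.O/XOX/.OX, (2,0):+1/X.O/XO./XOX*
[X.O/XO./XOX] end (terminal -1, O#2); searched X.O/XO./.OX to 9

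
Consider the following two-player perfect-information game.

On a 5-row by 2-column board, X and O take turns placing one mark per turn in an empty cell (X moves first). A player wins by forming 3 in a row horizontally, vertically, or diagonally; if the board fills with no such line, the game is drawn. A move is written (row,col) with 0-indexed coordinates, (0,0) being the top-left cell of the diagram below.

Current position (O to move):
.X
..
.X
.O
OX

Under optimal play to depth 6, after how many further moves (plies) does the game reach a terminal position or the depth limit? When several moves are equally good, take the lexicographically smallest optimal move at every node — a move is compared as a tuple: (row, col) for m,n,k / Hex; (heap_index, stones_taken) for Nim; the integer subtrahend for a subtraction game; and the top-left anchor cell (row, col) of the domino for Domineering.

ply 1, O at .X/../.X/.O/OX | (0,0)=-1→OX/../.X/.O/OX; (1,0)=-1→.X/O./.X/.O/OX; (1,1)=+0→.X/.O/.X/.O/OX*; (2,0)=-1→.X/../OX/.O/OX; (3,0)=-1→.X/../.X/OO/OX
ply 2, X at .X/.O/.X/.O/OX | (0,0)=+0→XX/.O/.X/.O/OX*; (1,0)=+0→.X/XO/.X/.O/OX; (2,0)=+0→.X/.O/XX/.O/OX; (3,0)=+0→.X/.O/.X/XO/OX
ply 3, O at XX/.O/.X/.O/OX | (1,0)=+0→XX/OO/.X/.O/OX*; (2,0)=+0→XX/.O/OX/.O/OX; (3,0)=+0→XX/.O/.X/OO/OX
ply 4, X at XX/OO/.X/.O/OX | (2,0)=+0→XX/OO/XX/.O/OX*; (3,0)=+0→XX/OO/.X/XO/OX
ply 5, O at XX/OO/XX/.O/OX | (3,0)=+0→XX/OO/XX/OO/OX*
ply 6: XX/OO/XX/OO/OX is terminal +0 (X); from .X/../.X/.O/OX depth 6

PV length from [.X/../.X/.O/OX]: 5 plies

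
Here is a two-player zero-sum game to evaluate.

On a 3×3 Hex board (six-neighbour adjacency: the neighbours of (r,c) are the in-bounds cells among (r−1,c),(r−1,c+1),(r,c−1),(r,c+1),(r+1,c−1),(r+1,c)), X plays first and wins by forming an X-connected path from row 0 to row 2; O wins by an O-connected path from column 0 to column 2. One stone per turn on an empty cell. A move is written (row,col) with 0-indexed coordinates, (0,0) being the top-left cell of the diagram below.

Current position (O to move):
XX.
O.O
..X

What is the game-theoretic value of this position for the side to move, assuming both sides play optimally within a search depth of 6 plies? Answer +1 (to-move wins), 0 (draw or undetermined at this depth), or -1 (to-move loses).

p1 O@[XX./O.O/..X]: (0,2)[XXO/O.O/..X]-1 (1,1)[XX./OOO/..X]+1* (2,0)[XX./O.O/O.X]+1 (2,1)[XX./O.O/.OX]+1
p2 X@[XX./OOO/..X] terminal -1; root [XX./O.O/..X] d6

value(XX./O.O/..X, O) = +1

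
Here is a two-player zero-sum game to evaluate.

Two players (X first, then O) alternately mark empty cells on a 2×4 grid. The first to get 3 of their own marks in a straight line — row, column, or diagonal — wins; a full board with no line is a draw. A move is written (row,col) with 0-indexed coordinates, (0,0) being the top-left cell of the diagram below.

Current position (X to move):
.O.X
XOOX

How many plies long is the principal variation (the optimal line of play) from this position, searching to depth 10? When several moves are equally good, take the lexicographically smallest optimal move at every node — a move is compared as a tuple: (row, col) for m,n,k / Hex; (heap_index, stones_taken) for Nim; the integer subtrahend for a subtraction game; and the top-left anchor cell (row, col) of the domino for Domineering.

PV length from [.O.X/XOOX]: 2 plies

ply 1, X at .O.X/XOOX | (0,0)=+0→XO.X/XOOX*; (0,2)=+0→.OXX/XOOX
ply 2, O at XO.X/XOOX | (0,2)=+0→XOOX/XOOX*
ply 3: XOOX/XOOX is terminal +0 (X); from .O.X/XOOX depth 10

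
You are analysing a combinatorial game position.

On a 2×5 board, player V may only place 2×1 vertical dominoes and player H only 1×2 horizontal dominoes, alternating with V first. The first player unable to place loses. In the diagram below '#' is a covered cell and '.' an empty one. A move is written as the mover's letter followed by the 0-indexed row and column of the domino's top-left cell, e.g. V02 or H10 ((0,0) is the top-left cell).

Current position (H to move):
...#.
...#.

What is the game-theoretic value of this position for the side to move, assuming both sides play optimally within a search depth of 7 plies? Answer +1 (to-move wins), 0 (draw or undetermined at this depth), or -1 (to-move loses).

value(...#./...#., H) = -1

p1 H@[...#./...#.]: H00[##.#./...#.]-1* H01[.###./...#.]-1 H10[...#./##.#.]-1 H11[...#./.###.]-1
p2 V@[##.#./...#.]: V02[####./..##.]+1* V04[##.##/...##]-1
p3 H@[####./..##.]: H10[####./####.]-1*
p4 V@[####./####.]: V04[#####/#####]+1*
p5 H@[#####/#####] terminal -1; root [...#./...#.] d7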